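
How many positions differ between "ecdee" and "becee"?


Comparing "ecdee" and "becee" position by position:
  Position 0: 'e' vs 'b' => DIFFER
  Position 1: 'c' vs 'e' => DIFFER
  Position 2: 'd' vs 'c' => DIFFER
  Position 3: 'e' vs 'e' => same
  Position 4: 'e' vs 'e' => same
Positions that differ: 3

3


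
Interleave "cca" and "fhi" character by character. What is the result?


Interleaving "cca" and "fhi":
  Position 0: 'c' from first, 'f' from second => "cf"
  Position 1: 'c' from first, 'h' from second => "ch"
  Position 2: 'a' from first, 'i' from second => "ai"
Result: cfchai

cfchai


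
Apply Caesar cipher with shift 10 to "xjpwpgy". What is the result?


Caesar cipher: shift "xjpwpgy" by 10
  'x' (pos 23) + 10 = pos 7 = 'h'
  'j' (pos 9) + 10 = pos 19 = 't'
  'p' (pos 15) + 10 = pos 25 = 'z'
  'w' (pos 22) + 10 = pos 6 = 'g'
  'p' (pos 15) + 10 = pos 25 = 'z'
  'g' (pos 6) + 10 = pos 16 = 'q'
  'y' (pos 24) + 10 = pos 8 = 'i'
Result: htzgzqi

htzgzqi


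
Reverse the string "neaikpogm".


Input: neaikpogm
Reading characters right to left:
  Position 8: 'm'
  Position 7: 'g'
  Position 6: 'o'
  Position 5: 'p'
  Position 4: 'k'
  Position 3: 'i'
  Position 2: 'a'
  Position 1: 'e'
  Position 0: 'n'
Reversed: mgopkiaen

mgopkiaen


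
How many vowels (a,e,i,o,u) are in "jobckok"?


Input: jobckok
Checking each character:
  'j' at position 0: consonant
  'o' at position 1: vowel (running total: 1)
  'b' at position 2: consonant
  'c' at position 3: consonant
  'k' at position 4: consonant
  'o' at position 5: vowel (running total: 2)
  'k' at position 6: consonant
Total vowels: 2

2


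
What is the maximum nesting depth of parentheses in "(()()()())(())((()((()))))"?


Input: "(()()()())(())((()((()))))"
Tracking depth:
  Position 0 '(': depth becomes 1
  Position 1 '(': depth becomes 2
  Position 2 ')': depth becomes 1
  Position 3 '(': depth becomes 2
  Position 4 ')': depth becomes 1
  Position 5 '(': depth becomes 2
  Position 6 ')': depth becomes 1
  Position 7 '(': depth becomes 2
  Position 8 ')': depth becomes 1
  Position 9 ')': depth becomes 0
  Position 10 '(': depth becomes 1
  Position 11 '(': depth becomes 2
  Position 12 ')': depth becomes 1
  Position 13 ')': depth becomes 0
  Position 14 '(': depth becomes 1
  Position 15 '(': depth becomes 2
  Position 16 '(': depth becomes 3
  Position 17 ')': depth becomes 2
  Position 18 '(': depth becomes 3
  Position 19 '(': depth becomes 4
  Position 20 '(': depth becomes 5
  Position 21 ')': depth becomes 4
  Position 22 ')': depth becomes 3
  Position 23 ')': depth becomes 2
  Position 24 ')': depth becomes 1
  Position 25 ')': depth becomes 0
Maximum depth reached: 5

5


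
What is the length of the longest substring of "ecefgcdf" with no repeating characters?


Input: "ecefgcdf"
Sliding window (track last position of each char):
  Position 0 ('e'): window [0,0] length 1 -- new best
  Position 1 ('c'): window [0,1] length 2 -- new best
  Position 2 ('e'): repeat (last at 0), move window start to 1
  Position 2 ('e'): window [1,2] length 2
  Position 3 ('f'): window [1,3] length 3 -- new best
  Position 4 ('g'): window [1,4] length 4 -- new best
  Position 5 ('c'): repeat (last at 1), move window start to 2
  Position 5 ('c'): window [2,5] length 4
  Position 6 ('d'): window [2,6] length 5 -- new best
  Position 7 ('f'): repeat (last at 3), move window start to 4
  Position 7 ('f'): window [4,7] length 4
Longest substring with no repeats: "efgcd" with length 5

5


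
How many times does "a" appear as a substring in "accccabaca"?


Searching for "a" in "accccabaca"
Scanning each position:
  Position 0: "a" => MATCH
  Position 1: "c" => no
  Position 2: "c" => no
  Position 3: "c" => no
  Position 4: "c" => no
  Position 5: "a" => MATCH
  Position 6: "b" => no
  Position 7: "a" => MATCH
  Position 8: "c" => no
  Position 9: "a" => MATCH
Total occurrences: 4

4


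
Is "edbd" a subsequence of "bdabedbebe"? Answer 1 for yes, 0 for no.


Check if "edbd" is a subsequence of "bdabedbebe"
Greedy scan:
  Position 0 ('b'): no match needed
  Position 1 ('d'): no match needed
  Position 2 ('a'): no match needed
  Position 3 ('b'): no match needed
  Position 4 ('e'): matches sub[0] = 'e'
  Position 5 ('d'): matches sub[1] = 'd'
  Position 6 ('b'): matches sub[2] = 'b'
  Position 7 ('e'): no match needed
  Position 8 ('b'): no match needed
  Position 9 ('e'): no match needed
Only matched 3/4 characters => not a subsequence

0


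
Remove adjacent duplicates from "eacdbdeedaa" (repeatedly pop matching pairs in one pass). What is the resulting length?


Input: eacdbdeedaa
Stack-based adjacent duplicate removal:
  Read 'e': push. Stack: e
  Read 'a': push. Stack: ea
  Read 'c': push. Stack: eac
  Read 'd': push. Stack: eacd
  Read 'b': push. Stack: eacdb
  Read 'd': push. Stack: eacdbd
  Read 'e': push. Stack: eacdbde
  Read 'e': matches stack top 'e' => pop. Stack: eacdbd
  Read 'd': matches stack top 'd' => pop. Stack: eacdb
  Read 'a': push. Stack: eacdba
  Read 'a': matches stack top 'a' => pop. Stack: eacdb
Final stack: "eacdb" (length 5)

5


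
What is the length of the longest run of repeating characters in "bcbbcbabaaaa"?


Input: "bcbbcbabaaaa"
Scanning for longest run:
  Position 1 ('c'): new char, reset run to 1
  Position 2 ('b'): new char, reset run to 1
  Position 3 ('b'): continues run of 'b', length=2
  Position 4 ('c'): new char, reset run to 1
  Position 5 ('b'): new char, reset run to 1
  Position 6 ('a'): new char, reset run to 1
  Position 7 ('b'): new char, reset run to 1
  Position 8 ('a'): new char, reset run to 1
  Position 9 ('a'): continues run of 'a', length=2
  Position 10 ('a'): continues run of 'a', length=3
  Position 11 ('a'): continues run of 'a', length=4
Longest run: 'a' with length 4

4


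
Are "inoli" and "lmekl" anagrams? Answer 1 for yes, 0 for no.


Strings: "inoli", "lmekl"
Sorted first:  iilno
Sorted second: ekllm
Differ at position 0: 'i' vs 'e' => not anagrams

0


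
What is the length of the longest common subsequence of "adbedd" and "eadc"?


LCS of "adbedd" and "eadc"
DP table:
           e    a    d    c
      0    0    0    0    0
  a   0    0    1    1    1
  d   0    0    1    2    2
  b   0    0    1    2    2
  e   0    1    1    2    2
  d   0    1    1    2    2
  d   0    1    1    2    2
LCS length = dp[6][4] = 2

2


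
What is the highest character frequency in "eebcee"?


Input: eebcee
Character counts:
  'b': 1
  'c': 1
  'e': 4
Maximum frequency: 4

4


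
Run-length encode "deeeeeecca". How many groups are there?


Input: deeeeeecca
Scanning for consecutive runs:
  Group 1: 'd' x 1 (positions 0-0)
  Group 2: 'e' x 6 (positions 1-6)
  Group 3: 'c' x 2 (positions 7-8)
  Group 4: 'a' x 1 (positions 9-9)
Total groups: 4

4


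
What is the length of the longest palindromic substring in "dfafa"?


Input: "dfafa"
Checking substrings for palindromes:
  [1:4] "faf" (len 3) => palindrome
  [2:5] "afa" (len 3) => palindrome
Longest palindromic substring: "faf" with length 3

3


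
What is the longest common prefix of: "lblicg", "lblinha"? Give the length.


Words: lblicg, lblinha
  Position 0: all 'l' => match
  Position 1: all 'b' => match
  Position 2: all 'l' => match
  Position 3: all 'i' => match
  Position 4: ('c', 'n') => mismatch, stop
LCP = "lbli" (length 4)

4


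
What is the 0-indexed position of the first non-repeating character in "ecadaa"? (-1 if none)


Input: ecadaa
Character frequencies:
  'a': 3
  'c': 1
  'd': 1
  'e': 1
Scanning left to right for freq == 1:
  Position 0 ('e'): unique! => answer = 0

0


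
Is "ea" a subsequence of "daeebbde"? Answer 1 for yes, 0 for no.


Check if "ea" is a subsequence of "daeebbde"
Greedy scan:
  Position 0 ('d'): no match needed
  Position 1 ('a'): no match needed
  Position 2 ('e'): matches sub[0] = 'e'
  Position 3 ('e'): no match needed
  Position 4 ('b'): no match needed
  Position 5 ('b'): no match needed
  Position 6 ('d'): no match needed
  Position 7 ('e'): no match needed
Only matched 1/2 characters => not a subsequence

0


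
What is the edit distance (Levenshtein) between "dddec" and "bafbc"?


Computing edit distance: "dddec" -> "bafbc"
DP table:
           b    a    f    b    c
      0    1    2    3    4    5
  d   1    1    2    3    4    5
  d   2    2    2    3    4    5
  d   3    3    3    3    4    5
  e   4    4    4    4    4    5
  c   5    5    5    5    5    4
Edit distance = dp[5][5] = 4

4


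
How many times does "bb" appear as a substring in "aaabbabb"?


Searching for "bb" in "aaabbabb"
Scanning each position:
  Position 0: "aa" => no
  Position 1: "aa" => no
  Position 2: "ab" => no
  Position 3: "bb" => MATCH
  Position 4: "ba" => no
  Position 5: "ab" => no
  Position 6: "bb" => MATCH
Total occurrences: 2

2


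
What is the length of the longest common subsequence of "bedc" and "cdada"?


LCS of "bedc" and "cdada"
DP table:
           c    d    a    d    a
      0    0    0    0    0    0
  b   0    0    0    0    0    0
  e   0    0    0    0    0    0
  d   0    0    1    1    1    1
  c   0    1    1    1    1    1
LCS length = dp[4][5] = 1

1


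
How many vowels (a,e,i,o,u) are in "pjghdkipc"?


Input: pjghdkipc
Checking each character:
  'p' at position 0: consonant
  'j' at position 1: consonant
  'g' at position 2: consonant
  'h' at position 3: consonant
  'd' at position 4: consonant
  'k' at position 5: consonant
  'i' at position 6: vowel (running total: 1)
  'p' at position 7: consonant
  'c' at position 8: consonant
Total vowels: 1

1


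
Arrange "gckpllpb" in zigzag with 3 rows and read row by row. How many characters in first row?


Zigzag "gckpllpb" into 3 rows:
Placing characters:
  'g' => row 0
  'c' => row 1
  'k' => row 2
  'p' => row 1
  'l' => row 0
  'l' => row 1
  'p' => row 2
  'b' => row 1
Rows:
  Row 0: "gl"
  Row 1: "cplb"
  Row 2: "kp"
First row length: 2

2


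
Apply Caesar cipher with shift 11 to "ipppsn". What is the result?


Caesar cipher: shift "ipppsn" by 11
  'i' (pos 8) + 11 = pos 19 = 't'
  'p' (pos 15) + 11 = pos 0 = 'a'
  'p' (pos 15) + 11 = pos 0 = 'a'
  'p' (pos 15) + 11 = pos 0 = 'a'
  's' (pos 18) + 11 = pos 3 = 'd'
  'n' (pos 13) + 11 = pos 24 = 'y'
Result: taaady

taaady


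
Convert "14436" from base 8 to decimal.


Input: "14436" in base 8
Positional expansion:
  Digit '1' (value 1) x 8^4 = 4096
  Digit '4' (value 4) x 8^3 = 2048
  Digit '4' (value 4) x 8^2 = 256
  Digit '3' (value 3) x 8^1 = 24
  Digit '6' (value 6) x 8^0 = 6
Sum = 6430

6430


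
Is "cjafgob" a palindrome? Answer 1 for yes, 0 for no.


Input: cjafgob
Reversed: bogfajc
  Compare pos 0 ('c') with pos 6 ('b'): MISMATCH
  Compare pos 1 ('j') with pos 5 ('o'): MISMATCH
  Compare pos 2 ('a') with pos 4 ('g'): MISMATCH
Result: not a palindrome

0


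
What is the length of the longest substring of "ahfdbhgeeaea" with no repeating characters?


Input: "ahfdbhgeeaea"
Sliding window (track last position of each char):
  Position 0 ('a'): window [0,0] length 1 -- new best
  Position 1 ('h'): window [0,1] length 2 -- new best
  Position 2 ('f'): window [0,2] length 3 -- new best
  Position 3 ('d'): window [0,3] length 4 -- new best
  Position 4 ('b'): window [0,4] length 5 -- new best
  Position 5 ('h'): repeat (last at 1), move window start to 2
  Position 5 ('h'): window [2,5] length 4
  Position 6 ('g'): window [2,6] length 5
  Position 7 ('e'): window [2,7] length 6 -- new best
  Position 8 ('e'): repeat (last at 7), move window start to 8
  Position 8 ('e'): window [8,8] length 1
  Position 9 ('a'): window [8,9] length 2
  Position 10 ('e'): repeat (last at 8), move window start to 9
  Position 10 ('e'): window [9,10] length 2
  Position 11 ('a'): repeat (last at 9), move window start to 10
  Position 11 ('a'): window [10,11] length 2
Longest substring with no repeats: "fdbhge" with length 6

6


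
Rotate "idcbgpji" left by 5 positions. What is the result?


Input: "idcbgpji", rotate left by 5
First 5 characters: "idcbg"
Remaining characters: "pji"
Concatenate remaining + first: "pji" + "idcbg" = "pjiidcbg"

pjiidcbg


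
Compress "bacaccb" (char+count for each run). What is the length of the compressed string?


Input: bacaccb
Runs:
  'b' x 1 => "b1"
  'a' x 1 => "a1"
  'c' x 1 => "c1"
  'a' x 1 => "a1"
  'c' x 2 => "c2"
  'b' x 1 => "b1"
Compressed: "b1a1c1a1c2b1"
Compressed length: 12

12


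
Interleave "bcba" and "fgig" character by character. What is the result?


Interleaving "bcba" and "fgig":
  Position 0: 'b' from first, 'f' from second => "bf"
  Position 1: 'c' from first, 'g' from second => "cg"
  Position 2: 'b' from first, 'i' from second => "bi"
  Position 3: 'a' from first, 'g' from second => "ag"
Result: bfcgbiag

bfcgbiag


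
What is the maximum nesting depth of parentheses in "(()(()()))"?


Input: "(()(()()))"
Tracking depth:
  Position 0 '(': depth becomes 1
  Position 1 '(': depth becomes 2
  Position 2 ')': depth becomes 1
  Position 3 '(': depth becomes 2
  Position 4 '(': depth becomes 3
  Position 5 ')': depth becomes 2
  Position 6 '(': depth becomes 3
  Position 7 ')': depth becomes 2
  Position 8 ')': depth becomes 1
  Position 9 ')': depth becomes 0
Maximum depth reached: 3

3


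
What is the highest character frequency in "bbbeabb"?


Input: bbbeabb
Character counts:
  'a': 1
  'b': 5
  'e': 1
Maximum frequency: 5

5


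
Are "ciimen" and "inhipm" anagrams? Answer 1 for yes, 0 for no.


Strings: "ciimen", "inhipm"
Sorted first:  ceiimn
Sorted second: hiimnp
Differ at position 0: 'c' vs 'h' => not anagrams

0


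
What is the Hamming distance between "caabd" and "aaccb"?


Comparing "caabd" and "aaccb" position by position:
  Position 0: 'c' vs 'a' => differ
  Position 1: 'a' vs 'a' => same
  Position 2: 'a' vs 'c' => differ
  Position 3: 'b' vs 'c' => differ
  Position 4: 'd' vs 'b' => differ
Total differences (Hamming distance): 4

4


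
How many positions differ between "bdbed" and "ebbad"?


Comparing "bdbed" and "ebbad" position by position:
  Position 0: 'b' vs 'e' => DIFFER
  Position 1: 'd' vs 'b' => DIFFER
  Position 2: 'b' vs 'b' => same
  Position 3: 'e' vs 'a' => DIFFER
  Position 4: 'd' vs 'd' => same
Positions that differ: 3

3


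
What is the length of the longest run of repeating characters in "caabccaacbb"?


Input: "caabccaacbb"
Scanning for longest run:
  Position 1 ('a'): new char, reset run to 1
  Position 2 ('a'): continues run of 'a', length=2
  Position 3 ('b'): new char, reset run to 1
  Position 4 ('c'): new char, reset run to 1
  Position 5 ('c'): continues run of 'c', length=2
  Position 6 ('a'): new char, reset run to 1
  Position 7 ('a'): continues run of 'a', length=2
  Position 8 ('c'): new char, reset run to 1
  Position 9 ('b'): new char, reset run to 1
  Position 10 ('b'): continues run of 'b', length=2
Longest run: 'a' with length 2

2


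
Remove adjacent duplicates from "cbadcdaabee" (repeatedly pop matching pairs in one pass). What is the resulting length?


Input: cbadcdaabee
Stack-based adjacent duplicate removal:
  Read 'c': push. Stack: c
  Read 'b': push. Stack: cb
  Read 'a': push. Stack: cba
  Read 'd': push. Stack: cbad
  Read 'c': push. Stack: cbadc
  Read 'd': push. Stack: cbadcd
  Read 'a': push. Stack: cbadcda
  Read 'a': matches stack top 'a' => pop. Stack: cbadcd
  Read 'b': push. Stack: cbadcdb
  Read 'e': push. Stack: cbadcdbe
  Read 'e': matches stack top 'e' => pop. Stack: cbadcdb
Final stack: "cbadcdb" (length 7)

7


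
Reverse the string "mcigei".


Input: mcigei
Reading characters right to left:
  Position 5: 'i'
  Position 4: 'e'
  Position 3: 'g'
  Position 2: 'i'
  Position 1: 'c'
  Position 0: 'm'
Reversed: iegicm

iegicm


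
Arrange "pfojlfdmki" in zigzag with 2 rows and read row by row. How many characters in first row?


Zigzag "pfojlfdmki" into 2 rows:
Placing characters:
  'p' => row 0
  'f' => row 1
  'o' => row 0
  'j' => row 1
  'l' => row 0
  'f' => row 1
  'd' => row 0
  'm' => row 1
  'k' => row 0
  'i' => row 1
Rows:
  Row 0: "poldk"
  Row 1: "fjfmi"
First row length: 5

5


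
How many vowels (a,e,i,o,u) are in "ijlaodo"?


Input: ijlaodo
Checking each character:
  'i' at position 0: vowel (running total: 1)
  'j' at position 1: consonant
  'l' at position 2: consonant
  'a' at position 3: vowel (running total: 2)
  'o' at position 4: vowel (running total: 3)
  'd' at position 5: consonant
  'o' at position 6: vowel (running total: 4)
Total vowels: 4

4


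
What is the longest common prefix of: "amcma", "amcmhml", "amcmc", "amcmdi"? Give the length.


Words: amcma, amcmhml, amcmc, amcmdi
  Position 0: all 'a' => match
  Position 1: all 'm' => match
  Position 2: all 'c' => match
  Position 3: all 'm' => match
  Position 4: ('a', 'h', 'c', 'd') => mismatch, stop
LCP = "amcm" (length 4)

4


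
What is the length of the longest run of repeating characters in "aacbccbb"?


Input: "aacbccbb"
Scanning for longest run:
  Position 1 ('a'): continues run of 'a', length=2
  Position 2 ('c'): new char, reset run to 1
  Position 3 ('b'): new char, reset run to 1
  Position 4 ('c'): new char, reset run to 1
  Position 5 ('c'): continues run of 'c', length=2
  Position 6 ('b'): new char, reset run to 1
  Position 7 ('b'): continues run of 'b', length=2
Longest run: 'a' with length 2

2


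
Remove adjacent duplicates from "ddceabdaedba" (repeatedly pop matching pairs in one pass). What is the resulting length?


Input: ddceabdaedba
Stack-based adjacent duplicate removal:
  Read 'd': push. Stack: d
  Read 'd': matches stack top 'd' => pop. Stack: (empty)
  Read 'c': push. Stack: c
  Read 'e': push. Stack: ce
  Read 'a': push. Stack: cea
  Read 'b': push. Stack: ceab
  Read 'd': push. Stack: ceabd
  Read 'a': push. Stack: ceabda
  Read 'e': push. Stack: ceabdae
  Read 'd': push. Stack: ceabdaed
  Read 'b': push. Stack: ceabdaedb
  Read 'a': push. Stack: ceabdaedba
Final stack: "ceabdaedba" (length 10)

10


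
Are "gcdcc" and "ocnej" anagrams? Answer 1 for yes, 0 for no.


Strings: "gcdcc", "ocnej"
Sorted first:  cccdg
Sorted second: cejno
Differ at position 1: 'c' vs 'e' => not anagrams

0


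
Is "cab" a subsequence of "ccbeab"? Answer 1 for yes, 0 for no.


Check if "cab" is a subsequence of "ccbeab"
Greedy scan:
  Position 0 ('c'): matches sub[0] = 'c'
  Position 1 ('c'): no match needed
  Position 2 ('b'): no match needed
  Position 3 ('e'): no match needed
  Position 4 ('a'): matches sub[1] = 'a'
  Position 5 ('b'): matches sub[2] = 'b'
All 3 characters matched => is a subsequence

1


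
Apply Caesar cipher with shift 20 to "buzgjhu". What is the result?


Caesar cipher: shift "buzgjhu" by 20
  'b' (pos 1) + 20 = pos 21 = 'v'
  'u' (pos 20) + 20 = pos 14 = 'o'
  'z' (pos 25) + 20 = pos 19 = 't'
  'g' (pos 6) + 20 = pos 0 = 'a'
  'j' (pos 9) + 20 = pos 3 = 'd'
  'h' (pos 7) + 20 = pos 1 = 'b'
  'u' (pos 20) + 20 = pos 14 = 'o'
Result: votadbo

votadbo


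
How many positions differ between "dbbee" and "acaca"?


Comparing "dbbee" and "acaca" position by position:
  Position 0: 'd' vs 'a' => DIFFER
  Position 1: 'b' vs 'c' => DIFFER
  Position 2: 'b' vs 'a' => DIFFER
  Position 3: 'e' vs 'c' => DIFFER
  Position 4: 'e' vs 'a' => DIFFER
Positions that differ: 5

5


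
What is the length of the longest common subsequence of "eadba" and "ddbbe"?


LCS of "eadba" and "ddbbe"
DP table:
           d    d    b    b    e
      0    0    0    0    0    0
  e   0    0    0    0    0    1
  a   0    0    0    0    0    1
  d   0    1    1    1    1    1
  b   0    1    1    2    2    2
  a   0    1    1    2    2    2
LCS length = dp[5][5] = 2

2


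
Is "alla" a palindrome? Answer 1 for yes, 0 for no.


Input: alla
Reversed: alla
  Compare pos 0 ('a') with pos 3 ('a'): match
  Compare pos 1 ('l') with pos 2 ('l'): match
Result: palindrome

1


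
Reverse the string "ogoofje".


Input: ogoofje
Reading characters right to left:
  Position 6: 'e'
  Position 5: 'j'
  Position 4: 'f'
  Position 3: 'o'
  Position 2: 'o'
  Position 1: 'g'
  Position 0: 'o'
Reversed: ejfoogo

ejfoogo


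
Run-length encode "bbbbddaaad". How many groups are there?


Input: bbbbddaaad
Scanning for consecutive runs:
  Group 1: 'b' x 4 (positions 0-3)
  Group 2: 'd' x 2 (positions 4-5)
  Group 3: 'a' x 3 (positions 6-8)
  Group 4: 'd' x 1 (positions 9-9)
Total groups: 4

4


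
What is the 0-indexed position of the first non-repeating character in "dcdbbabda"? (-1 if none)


Input: dcdbbabda
Character frequencies:
  'a': 2
  'b': 3
  'c': 1
  'd': 3
Scanning left to right for freq == 1:
  Position 0 ('d'): freq=3, skip
  Position 1 ('c'): unique! => answer = 1

1


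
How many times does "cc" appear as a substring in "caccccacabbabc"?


Searching for "cc" in "caccccacabbabc"
Scanning each position:
  Position 0: "ca" => no
  Position 1: "ac" => no
  Position 2: "cc" => MATCH
  Position 3: "cc" => MATCH
  Position 4: "cc" => MATCH
  Position 5: "ca" => no
  Position 6: "ac" => no
  Position 7: "ca" => no
  Position 8: "ab" => no
  Position 9: "bb" => no
  Position 10: "ba" => no
  Position 11: "ab" => no
  Position 12: "bc" => no
Total occurrences: 3

3


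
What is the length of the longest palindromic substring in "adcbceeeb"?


Input: "adcbceeeb"
Checking substrings for palindromes:
  [2:5] "cbc" (len 3) => palindrome
  [5:8] "eee" (len 3) => palindrome
  [5:7] "ee" (len 2) => palindrome
  [6:8] "ee" (len 2) => palindrome
Longest palindromic substring: "cbc" with length 3

3


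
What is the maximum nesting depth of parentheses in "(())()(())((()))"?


Input: "(())()(())((()))"
Tracking depth:
  Position 0 '(': depth becomes 1
  Position 1 '(': depth becomes 2
  Position 2 ')': depth becomes 1
  Position 3 ')': depth becomes 0
  Position 4 '(': depth becomes 1
  Position 5 ')': depth becomes 0
  Position 6 '(': depth becomes 1
  Position 7 '(': depth becomes 2
  Position 8 ')': depth becomes 1
  Position 9 ')': depth becomes 0
  Position 10 '(': depth becomes 1
  Position 11 '(': depth becomes 2
  Position 12 '(': depth becomes 3
  Position 13 ')': depth becomes 2
  Position 14 ')': depth becomes 1
  Position 15 ')': depth becomes 0
Maximum depth reached: 3

3


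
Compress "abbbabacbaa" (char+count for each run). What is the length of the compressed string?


Input: abbbabacbaa
Runs:
  'a' x 1 => "a1"
  'b' x 3 => "b3"
  'a' x 1 => "a1"
  'b' x 1 => "b1"
  'a' x 1 => "a1"
  'c' x 1 => "c1"
  'b' x 1 => "b1"
  'a' x 2 => "a2"
Compressed: "a1b3a1b1a1c1b1a2"
Compressed length: 16

16


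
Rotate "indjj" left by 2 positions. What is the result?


Input: "indjj", rotate left by 2
First 2 characters: "in"
Remaining characters: "djj"
Concatenate remaining + first: "djj" + "in" = "djjin"

djjin


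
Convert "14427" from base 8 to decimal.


Input: "14427" in base 8
Positional expansion:
  Digit '1' (value 1) x 8^4 = 4096
  Digit '4' (value 4) x 8^3 = 2048
  Digit '4' (value 4) x 8^2 = 256
  Digit '2' (value 2) x 8^1 = 16
  Digit '7' (value 7) x 8^0 = 7
Sum = 6423

6423


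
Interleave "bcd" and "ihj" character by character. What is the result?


Interleaving "bcd" and "ihj":
  Position 0: 'b' from first, 'i' from second => "bi"
  Position 1: 'c' from first, 'h' from second => "ch"
  Position 2: 'd' from first, 'j' from second => "dj"
Result: bichdj

bichdj


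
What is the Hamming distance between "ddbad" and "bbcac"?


Comparing "ddbad" and "bbcac" position by position:
  Position 0: 'd' vs 'b' => differ
  Position 1: 'd' vs 'b' => differ
  Position 2: 'b' vs 'c' => differ
  Position 3: 'a' vs 'a' => same
  Position 4: 'd' vs 'c' => differ
Total differences (Hamming distance): 4

4


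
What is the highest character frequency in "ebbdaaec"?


Input: ebbdaaec
Character counts:
  'a': 2
  'b': 2
  'c': 1
  'd': 1
  'e': 2
Maximum frequency: 2

2


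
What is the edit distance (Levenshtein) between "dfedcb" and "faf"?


Computing edit distance: "dfedcb" -> "faf"
DP table:
           f    a    f
      0    1    2    3
  d   1    1    2    3
  f   2    1    2    2
  e   3    2    2    3
  d   4    3    3    3
  c   5    4    4    4
  b   6    5    5    5
Edit distance = dp[6][3] = 5

5


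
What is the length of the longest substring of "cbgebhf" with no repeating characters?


Input: "cbgebhf"
Sliding window (track last position of each char):
  Position 0 ('c'): window [0,0] length 1 -- new best
  Position 1 ('b'): window [0,1] length 2 -- new best
  Position 2 ('g'): window [0,2] length 3 -- new best
  Position 3 ('e'): window [0,3] length 4 -- new best
  Position 4 ('b'): repeat (last at 1), move window start to 2
  Position 4 ('b'): window [2,4] length 3
  Position 5 ('h'): window [2,5] length 4
  Position 6 ('f'): window [2,6] length 5 -- new best
Longest substring with no repeats: "gebhf" with length 5

5


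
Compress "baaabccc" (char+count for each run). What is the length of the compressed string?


Input: baaabccc
Runs:
  'b' x 1 => "b1"
  'a' x 3 => "a3"
  'b' x 1 => "b1"
  'c' x 3 => "c3"
Compressed: "b1a3b1c3"
Compressed length: 8

8


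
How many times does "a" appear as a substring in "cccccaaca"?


Searching for "a" in "cccccaaca"
Scanning each position:
  Position 0: "c" => no
  Position 1: "c" => no
  Position 2: "c" => no
  Position 3: "c" => no
  Position 4: "c" => no
  Position 5: "a" => MATCH
  Position 6: "a" => MATCH
  Position 7: "c" => no
  Position 8: "a" => MATCH
Total occurrences: 3

3


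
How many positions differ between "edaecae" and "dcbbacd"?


Comparing "edaecae" and "dcbbacd" position by position:
  Position 0: 'e' vs 'd' => DIFFER
  Position 1: 'd' vs 'c' => DIFFER
  Position 2: 'a' vs 'b' => DIFFER
  Position 3: 'e' vs 'b' => DIFFER
  Position 4: 'c' vs 'a' => DIFFER
  Position 5: 'a' vs 'c' => DIFFER
  Position 6: 'e' vs 'd' => DIFFER
Positions that differ: 7

7


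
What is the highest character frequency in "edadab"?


Input: edadab
Character counts:
  'a': 2
  'b': 1
  'd': 2
  'e': 1
Maximum frequency: 2

2


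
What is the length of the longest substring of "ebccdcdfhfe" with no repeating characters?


Input: "ebccdcdfhfe"
Sliding window (track last position of each char):
  Position 0 ('e'): window [0,0] length 1 -- new best
  Position 1 ('b'): window [0,1] length 2 -- new best
  Position 2 ('c'): window [0,2] length 3 -- new best
  Position 3 ('c'): repeat (last at 2), move window start to 3
  Position 3 ('c'): window [3,3] length 1
  Position 4 ('d'): window [3,4] length 2
  Position 5 ('c'): repeat (last at 3), move window start to 4
  Position 5 ('c'): window [4,5] length 2
  Position 6 ('d'): repeat (last at 4), move window start to 5
  Position 6 ('d'): window [5,6] length 2
  Position 7 ('f'): window [5,7] length 3
  Position 8 ('h'): window [5,8] length 4 -- new best
  Position 9 ('f'): repeat (last at 7), move window start to 8
  Position 9 ('f'): window [8,9] length 2
  Position 10 ('e'): window [8,10] length 3
Longest substring with no repeats: "cdfh" with length 4

4


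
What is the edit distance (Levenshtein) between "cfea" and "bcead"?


Computing edit distance: "cfea" -> "bcead"
DP table:
           b    c    e    a    d
      0    1    2    3    4    5
  c   1    1    1    2    3    4
  f   2    2    2    2    3    4
  e   3    3    3    2    3    4
  a   4    4    4    3    2    3
Edit distance = dp[4][5] = 3

3


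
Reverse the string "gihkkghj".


Input: gihkkghj
Reading characters right to left:
  Position 7: 'j'
  Position 6: 'h'
  Position 5: 'g'
  Position 4: 'k'
  Position 3: 'k'
  Position 2: 'h'
  Position 1: 'i'
  Position 0: 'g'
Reversed: jhgkkhig

jhgkkhig


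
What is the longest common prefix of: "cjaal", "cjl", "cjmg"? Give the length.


Words: cjaal, cjl, cjmg
  Position 0: all 'c' => match
  Position 1: all 'j' => match
  Position 2: ('a', 'l', 'm') => mismatch, stop
LCP = "cj" (length 2)

2


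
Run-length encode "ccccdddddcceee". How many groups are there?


Input: ccccdddddcceee
Scanning for consecutive runs:
  Group 1: 'c' x 4 (positions 0-3)
  Group 2: 'd' x 5 (positions 4-8)
  Group 3: 'c' x 2 (positions 9-10)
  Group 4: 'e' x 3 (positions 11-13)
Total groups: 4

4


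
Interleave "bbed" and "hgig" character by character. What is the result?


Interleaving "bbed" and "hgig":
  Position 0: 'b' from first, 'h' from second => "bh"
  Position 1: 'b' from first, 'g' from second => "bg"
  Position 2: 'e' from first, 'i' from second => "ei"
  Position 3: 'd' from first, 'g' from second => "dg"
Result: bhbgeidg

bhbgeidg


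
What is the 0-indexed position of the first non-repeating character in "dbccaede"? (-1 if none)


Input: dbccaede
Character frequencies:
  'a': 1
  'b': 1
  'c': 2
  'd': 2
  'e': 2
Scanning left to right for freq == 1:
  Position 0 ('d'): freq=2, skip
  Position 1 ('b'): unique! => answer = 1

1


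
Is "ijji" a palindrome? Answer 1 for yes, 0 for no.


Input: ijji
Reversed: ijji
  Compare pos 0 ('i') with pos 3 ('i'): match
  Compare pos 1 ('j') with pos 2 ('j'): match
Result: palindrome

1


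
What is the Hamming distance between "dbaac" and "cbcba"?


Comparing "dbaac" and "cbcba" position by position:
  Position 0: 'd' vs 'c' => differ
  Position 1: 'b' vs 'b' => same
  Position 2: 'a' vs 'c' => differ
  Position 3: 'a' vs 'b' => differ
  Position 4: 'c' vs 'a' => differ
Total differences (Hamming distance): 4

4


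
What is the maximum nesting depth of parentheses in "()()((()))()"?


Input: "()()((()))()"
Tracking depth:
  Position 0 '(': depth becomes 1
  Position 1 ')': depth becomes 0
  Position 2 '(': depth becomes 1
  Position 3 ')': depth becomes 0
  Position 4 '(': depth becomes 1
  Position 5 '(': depth becomes 2
  Position 6 '(': depth becomes 3
  Position 7 ')': depth becomes 2
  Position 8 ')': depth becomes 1
  Position 9 ')': depth becomes 0
  Position 10 '(': depth becomes 1
  Position 11 ')': depth becomes 0
Maximum depth reached: 3

3


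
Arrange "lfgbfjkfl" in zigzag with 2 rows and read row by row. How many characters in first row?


Zigzag "lfgbfjkfl" into 2 rows:
Placing characters:
  'l' => row 0
  'f' => row 1
  'g' => row 0
  'b' => row 1
  'f' => row 0
  'j' => row 1
  'k' => row 0
  'f' => row 1
  'l' => row 0
Rows:
  Row 0: "lgfkl"
  Row 1: "fbjf"
First row length: 5

5


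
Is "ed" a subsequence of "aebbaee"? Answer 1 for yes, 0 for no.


Check if "ed" is a subsequence of "aebbaee"
Greedy scan:
  Position 0 ('a'): no match needed
  Position 1 ('e'): matches sub[0] = 'e'
  Position 2 ('b'): no match needed
  Position 3 ('b'): no match needed
  Position 4 ('a'): no match needed
  Position 5 ('e'): no match needed
  Position 6 ('e'): no match needed
Only matched 1/2 characters => not a subsequence

0


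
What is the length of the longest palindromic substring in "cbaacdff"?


Input: "cbaacdff"
Checking substrings for palindromes:
  [2:4] "aa" (len 2) => palindrome
  [6:8] "ff" (len 2) => palindrome
Longest palindromic substring: "aa" with length 2

2


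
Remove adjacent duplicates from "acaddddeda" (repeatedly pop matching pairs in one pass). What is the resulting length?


Input: acaddddeda
Stack-based adjacent duplicate removal:
  Read 'a': push. Stack: a
  Read 'c': push. Stack: ac
  Read 'a': push. Stack: aca
  Read 'd': push. Stack: acad
  Read 'd': matches stack top 'd' => pop. Stack: aca
  Read 'd': push. Stack: acad
  Read 'd': matches stack top 'd' => pop. Stack: aca
  Read 'e': push. Stack: acae
  Read 'd': push. Stack: acaed
  Read 'a': push. Stack: acaeda
Final stack: "acaeda" (length 6)

6


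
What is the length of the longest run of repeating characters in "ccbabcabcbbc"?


Input: "ccbabcabcbbc"
Scanning for longest run:
  Position 1 ('c'): continues run of 'c', length=2
  Position 2 ('b'): new char, reset run to 1
  Position 3 ('a'): new char, reset run to 1
  Position 4 ('b'): new char, reset run to 1
  Position 5 ('c'): new char, reset run to 1
  Position 6 ('a'): new char, reset run to 1
  Position 7 ('b'): new char, reset run to 1
  Position 8 ('c'): new char, reset run to 1
  Position 9 ('b'): new char, reset run to 1
  Position 10 ('b'): continues run of 'b', length=2
  Position 11 ('c'): new char, reset run to 1
Longest run: 'c' with length 2

2


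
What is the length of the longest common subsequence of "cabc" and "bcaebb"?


LCS of "cabc" and "bcaebb"
DP table:
           b    c    a    e    b    b
      0    0    0    0    0    0    0
  c   0    0    1    1    1    1    1
  a   0    0    1    2    2    2    2
  b   0    1    1    2    2    3    3
  c   0    1    2    2    2    3    3
LCS length = dp[4][6] = 3

3


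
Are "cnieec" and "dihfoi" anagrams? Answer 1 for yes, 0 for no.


Strings: "cnieec", "dihfoi"
Sorted first:  cceein
Sorted second: dfhiio
Differ at position 0: 'c' vs 'd' => not anagrams

0


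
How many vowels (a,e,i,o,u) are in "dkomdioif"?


Input: dkomdioif
Checking each character:
  'd' at position 0: consonant
  'k' at position 1: consonant
  'o' at position 2: vowel (running total: 1)
  'm' at position 3: consonant
  'd' at position 4: consonant
  'i' at position 5: vowel (running total: 2)
  'o' at position 6: vowel (running total: 3)
  'i' at position 7: vowel (running total: 4)
  'f' at position 8: consonant
Total vowels: 4

4


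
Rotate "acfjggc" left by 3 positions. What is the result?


Input: "acfjggc", rotate left by 3
First 3 characters: "acf"
Remaining characters: "jggc"
Concatenate remaining + first: "jggc" + "acf" = "jggcacf"

jggcacf


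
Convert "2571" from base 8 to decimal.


Input: "2571" in base 8
Positional expansion:
  Digit '2' (value 2) x 8^3 = 1024
  Digit '5' (value 5) x 8^2 = 320
  Digit '7' (value 7) x 8^1 = 56
  Digit '1' (value 1) x 8^0 = 1
Sum = 1401

1401


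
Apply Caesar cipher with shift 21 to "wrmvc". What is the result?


Caesar cipher: shift "wrmvc" by 21
  'w' (pos 22) + 21 = pos 17 = 'r'
  'r' (pos 17) + 21 = pos 12 = 'm'
  'm' (pos 12) + 21 = pos 7 = 'h'
  'v' (pos 21) + 21 = pos 16 = 'q'
  'c' (pos 2) + 21 = pos 23 = 'x'
Result: rmhqx

rmhqx


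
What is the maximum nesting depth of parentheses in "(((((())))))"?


Input: "(((((())))))"
Tracking depth:
  Position 0 '(': depth becomes 1
  Position 1 '(': depth becomes 2
  Position 2 '(': depth becomes 3
  Position 3 '(': depth becomes 4
  Position 4 '(': depth becomes 5
  Position 5 '(': depth becomes 6
  Position 6 ')': depth becomes 5
  Position 7 ')': depth becomes 4
  Position 8 ')': depth becomes 3
  Position 9 ')': depth becomes 2
  Position 10 ')': depth becomes 1
  Position 11 ')': depth becomes 0
Maximum depth reached: 6

6


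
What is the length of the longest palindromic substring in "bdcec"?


Input: "bdcec"
Checking substrings for palindromes:
  [2:5] "cec" (len 3) => palindrome
Longest palindromic substring: "cec" with length 3

3


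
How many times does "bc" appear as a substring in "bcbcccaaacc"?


Searching for "bc" in "bcbcccaaacc"
Scanning each position:
  Position 0: "bc" => MATCH
  Position 1: "cb" => no
  Position 2: "bc" => MATCH
  Position 3: "cc" => no
  Position 4: "cc" => no
  Position 5: "ca" => no
  Position 6: "aa" => no
  Position 7: "aa" => no
  Position 8: "ac" => no
  Position 9: "cc" => no
Total occurrences: 2

2


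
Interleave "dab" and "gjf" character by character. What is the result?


Interleaving "dab" and "gjf":
  Position 0: 'd' from first, 'g' from second => "dg"
  Position 1: 'a' from first, 'j' from second => "aj"
  Position 2: 'b' from first, 'f' from second => "bf"
Result: dgajbf

dgajbf


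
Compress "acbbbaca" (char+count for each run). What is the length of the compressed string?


Input: acbbbaca
Runs:
  'a' x 1 => "a1"
  'c' x 1 => "c1"
  'b' x 3 => "b3"
  'a' x 1 => "a1"
  'c' x 1 => "c1"
  'a' x 1 => "a1"
Compressed: "a1c1b3a1c1a1"
Compressed length: 12

12


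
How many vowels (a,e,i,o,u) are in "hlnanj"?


Input: hlnanj
Checking each character:
  'h' at position 0: consonant
  'l' at position 1: consonant
  'n' at position 2: consonant
  'a' at position 3: vowel (running total: 1)
  'n' at position 4: consonant
  'j' at position 5: consonant
Total vowels: 1

1


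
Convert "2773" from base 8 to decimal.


Input: "2773" in base 8
Positional expansion:
  Digit '2' (value 2) x 8^3 = 1024
  Digit '7' (value 7) x 8^2 = 448
  Digit '7' (value 7) x 8^1 = 56
  Digit '3' (value 3) x 8^0 = 3
Sum = 1531

1531


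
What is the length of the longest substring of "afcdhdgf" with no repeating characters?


Input: "afcdhdgf"
Sliding window (track last position of each char):
  Position 0 ('a'): window [0,0] length 1 -- new best
  Position 1 ('f'): window [0,1] length 2 -- new best
  Position 2 ('c'): window [0,2] length 3 -- new best
  Position 3 ('d'): window [0,3] length 4 -- new best
  Position 4 ('h'): window [0,4] length 5 -- new best
  Position 5 ('d'): repeat (last at 3), move window start to 4
  Position 5 ('d'): window [4,5] length 2
  Position 6 ('g'): window [4,6] length 3
  Position 7 ('f'): window [4,7] length 4
Longest substring with no repeats: "afcdh" with length 5

5


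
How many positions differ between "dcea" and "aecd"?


Comparing "dcea" and "aecd" position by position:
  Position 0: 'd' vs 'a' => DIFFER
  Position 1: 'c' vs 'e' => DIFFER
  Position 2: 'e' vs 'c' => DIFFER
  Position 3: 'a' vs 'd' => DIFFER
Positions that differ: 4

4


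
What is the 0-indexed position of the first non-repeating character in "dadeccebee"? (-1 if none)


Input: dadeccebee
Character frequencies:
  'a': 1
  'b': 1
  'c': 2
  'd': 2
  'e': 4
Scanning left to right for freq == 1:
  Position 0 ('d'): freq=2, skip
  Position 1 ('a'): unique! => answer = 1

1


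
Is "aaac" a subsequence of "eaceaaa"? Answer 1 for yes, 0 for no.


Check if "aaac" is a subsequence of "eaceaaa"
Greedy scan:
  Position 0 ('e'): no match needed
  Position 1 ('a'): matches sub[0] = 'a'
  Position 2 ('c'): no match needed
  Position 3 ('e'): no match needed
  Position 4 ('a'): matches sub[1] = 'a'
  Position 5 ('a'): matches sub[2] = 'a'
  Position 6 ('a'): no match needed
Only matched 3/4 characters => not a subsequence

0


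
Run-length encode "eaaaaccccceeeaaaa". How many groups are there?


Input: eaaaaccccceeeaaaa
Scanning for consecutive runs:
  Group 1: 'e' x 1 (positions 0-0)
  Group 2: 'a' x 4 (positions 1-4)
  Group 3: 'c' x 5 (positions 5-9)
  Group 4: 'e' x 3 (positions 10-12)
  Group 5: 'a' x 4 (positions 13-16)
Total groups: 5

5


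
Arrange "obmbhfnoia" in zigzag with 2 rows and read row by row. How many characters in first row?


Zigzag "obmbhfnoia" into 2 rows:
Placing characters:
  'o' => row 0
  'b' => row 1
  'm' => row 0
  'b' => row 1
  'h' => row 0
  'f' => row 1
  'n' => row 0
  'o' => row 1
  'i' => row 0
  'a' => row 1
Rows:
  Row 0: "omhni"
  Row 1: "bbfoa"
First row length: 5

5


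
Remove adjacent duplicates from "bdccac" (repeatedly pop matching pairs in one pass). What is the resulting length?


Input: bdccac
Stack-based adjacent duplicate removal:
  Read 'b': push. Stack: b
  Read 'd': push. Stack: bd
  Read 'c': push. Stack: bdc
  Read 'c': matches stack top 'c' => pop. Stack: bd
  Read 'a': push. Stack: bda
  Read 'c': push. Stack: bdac
Final stack: "bdac" (length 4)

4


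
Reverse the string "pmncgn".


Input: pmncgn
Reading characters right to left:
  Position 5: 'n'
  Position 4: 'g'
  Position 3: 'c'
  Position 2: 'n'
  Position 1: 'm'
  Position 0: 'p'
Reversed: ngcnmp

ngcnmp


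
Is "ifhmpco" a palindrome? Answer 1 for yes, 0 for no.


Input: ifhmpco
Reversed: ocpmhfi
  Compare pos 0 ('i') with pos 6 ('o'): MISMATCH
  Compare pos 1 ('f') with pos 5 ('c'): MISMATCH
  Compare pos 2 ('h') with pos 4 ('p'): MISMATCH
Result: not a palindrome

0


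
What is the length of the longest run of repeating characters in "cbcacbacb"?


Input: "cbcacbacb"
Scanning for longest run:
  Position 1 ('b'): new char, reset run to 1
  Position 2 ('c'): new char, reset run to 1
  Position 3 ('a'): new char, reset run to 1
  Position 4 ('c'): new char, reset run to 1
  Position 5 ('b'): new char, reset run to 1
  Position 6 ('a'): new char, reset run to 1
  Position 7 ('c'): new char, reset run to 1
  Position 8 ('b'): new char, reset run to 1
Longest run: 'c' with length 1

1
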